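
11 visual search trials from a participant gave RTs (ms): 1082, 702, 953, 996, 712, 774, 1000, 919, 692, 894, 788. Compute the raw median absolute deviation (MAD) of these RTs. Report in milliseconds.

106 ms

Sorted: 692, 702, 712, 774, 788, 894, 919, 953, 996, 1000, 1082 → median = 894
|x − 894|: 188, 192, 59, 102, 182, 120, 106, 25, 202, 0, 106
Sorted deviations: 0, 25, 59, 102, 106, 106, 120, 182, 188, 192, 202 → MAD = 106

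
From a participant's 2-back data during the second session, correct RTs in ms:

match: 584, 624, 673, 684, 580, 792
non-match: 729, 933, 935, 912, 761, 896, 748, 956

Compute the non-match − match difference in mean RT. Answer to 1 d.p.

M(match) = 3937/6 = 656.167
M(non-match) = 6870/8 = 858.750
Difference = 858.750 − 656.167 = 202.583 ms

202.6 ms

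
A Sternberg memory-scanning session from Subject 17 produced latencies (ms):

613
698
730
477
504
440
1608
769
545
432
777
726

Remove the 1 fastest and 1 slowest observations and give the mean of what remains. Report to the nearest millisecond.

628 ms

Sorted: 432, 440, 477, 504, 545, 613, 698, 726, 730, 769, 777, 1608
Drop lowest 1 (432) and highest 1 (1608)
Remaining (n=10): Σ = 6279, mean = 6279/10 = 627.900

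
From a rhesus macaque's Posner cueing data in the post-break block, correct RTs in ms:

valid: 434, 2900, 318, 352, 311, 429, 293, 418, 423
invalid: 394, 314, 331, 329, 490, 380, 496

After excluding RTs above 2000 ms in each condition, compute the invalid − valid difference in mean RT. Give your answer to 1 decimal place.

18.3 ms

valid: exclude 2900
M(valid) = 2978/8 = 372.250
M(invalid) = 2734/7 = 390.571
Difference = 390.571 − 372.250 = 18.321 ms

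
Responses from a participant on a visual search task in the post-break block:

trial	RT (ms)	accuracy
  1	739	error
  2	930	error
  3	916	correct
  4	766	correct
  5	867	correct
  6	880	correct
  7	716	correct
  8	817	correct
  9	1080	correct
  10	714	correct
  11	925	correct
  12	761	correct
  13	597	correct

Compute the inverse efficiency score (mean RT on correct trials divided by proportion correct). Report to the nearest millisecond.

Correct trials (n=11): 916, 766, 867, 880, 716, 817, 1080, 714, 925, 761, 597
Mean correct RT = 9039/11 = 821.7273 ms
Proportion correct = 11/13
IES = 821.7273 / (11/13) = 971.132 ms

971 ms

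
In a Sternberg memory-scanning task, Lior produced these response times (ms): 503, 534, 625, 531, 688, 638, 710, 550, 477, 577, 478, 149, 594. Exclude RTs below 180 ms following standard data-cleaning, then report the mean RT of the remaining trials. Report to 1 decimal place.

Excluded: 149
Retained (n=12): Σ = 6905
Mean = 6905/12 = 575.4167

575.4 ms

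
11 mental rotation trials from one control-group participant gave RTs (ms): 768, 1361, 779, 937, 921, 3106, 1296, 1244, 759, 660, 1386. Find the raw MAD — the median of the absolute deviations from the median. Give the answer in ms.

Sorted: 660, 759, 768, 779, 921, 937, 1244, 1296, 1361, 1386, 3106 → median = 937
|x − 937|: 169, 424, 158, 0, 16, 2169, 359, 307, 178, 277, 449
Sorted deviations: 0, 16, 158, 169, 178, 277, 307, 359, 424, 449, 2169 → MAD = 277

277 ms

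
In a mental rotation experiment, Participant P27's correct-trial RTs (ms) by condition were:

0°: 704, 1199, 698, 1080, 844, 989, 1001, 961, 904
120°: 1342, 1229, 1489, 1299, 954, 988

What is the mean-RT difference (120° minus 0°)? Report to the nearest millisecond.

M(0°) = 8380/9 = 931.111
M(120°) = 7301/6 = 1216.833
Difference = 1216.833 − 931.111 = 285.722 ms

286 ms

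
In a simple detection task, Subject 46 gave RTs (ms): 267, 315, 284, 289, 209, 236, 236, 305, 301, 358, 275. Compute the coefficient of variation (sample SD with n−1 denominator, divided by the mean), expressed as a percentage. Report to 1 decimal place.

15.0%

n = 11, Σ = 3075, M = 279.5455
Σ(x−M)² = 17576.727; s = √(17576.727/10) = 41.9246
CV = 41.9246 / 279.5455 = 0.14997 = 14.997%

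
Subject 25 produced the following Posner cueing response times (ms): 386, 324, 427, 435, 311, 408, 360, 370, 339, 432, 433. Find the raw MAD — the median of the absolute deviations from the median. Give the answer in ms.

46 ms

Sorted: 311, 324, 339, 360, 370, 386, 408, 427, 432, 433, 435 → median = 386
|x − 386|: 0, 62, 41, 49, 75, 22, 26, 16, 47, 46, 47
Sorted deviations: 0, 16, 22, 26, 41, 46, 47, 47, 49, 62, 75 → MAD = 46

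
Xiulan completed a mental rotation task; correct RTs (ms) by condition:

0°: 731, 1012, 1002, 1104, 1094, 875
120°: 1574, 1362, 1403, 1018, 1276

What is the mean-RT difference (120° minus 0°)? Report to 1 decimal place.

M(0°) = 5818/6 = 969.667
M(120°) = 6633/5 = 1326.600
Difference = 1326.600 − 969.667 = 356.933 ms

356.9 ms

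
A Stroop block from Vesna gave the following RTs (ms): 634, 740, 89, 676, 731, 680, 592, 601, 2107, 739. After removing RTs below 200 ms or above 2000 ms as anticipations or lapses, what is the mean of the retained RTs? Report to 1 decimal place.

Excluded: 89, 2107
Retained (n=8): Σ = 5393
Mean = 5393/8 = 674.1250

674.1 ms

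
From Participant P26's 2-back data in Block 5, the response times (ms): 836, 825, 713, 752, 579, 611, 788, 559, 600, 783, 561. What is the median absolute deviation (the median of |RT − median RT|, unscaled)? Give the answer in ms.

Sorted: 559, 561, 579, 600, 611, 713, 752, 783, 788, 825, 836 → median = 713
|x − 713|: 123, 112, 0, 39, 134, 102, 75, 154, 113, 70, 152
Sorted deviations: 0, 39, 70, 75, 102, 112, 113, 123, 134, 152, 154 → MAD = 112

112 ms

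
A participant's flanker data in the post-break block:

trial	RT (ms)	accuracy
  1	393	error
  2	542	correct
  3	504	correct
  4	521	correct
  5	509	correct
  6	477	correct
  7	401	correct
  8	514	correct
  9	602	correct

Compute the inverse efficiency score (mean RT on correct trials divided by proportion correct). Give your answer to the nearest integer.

572 ms

Correct trials (n=8): 542, 504, 521, 509, 477, 401, 514, 602
Mean correct RT = 4070/8 = 508.7500 ms
Proportion correct = 8/9
IES = 508.7500 / (8/9) = 572.344 ms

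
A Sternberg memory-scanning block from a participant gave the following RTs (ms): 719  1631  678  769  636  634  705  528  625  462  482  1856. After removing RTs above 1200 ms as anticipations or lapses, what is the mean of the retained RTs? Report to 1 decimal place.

Excluded: 1631, 1856
Retained (n=10): Σ = 6238
Mean = 6238/10 = 623.8000

623.8 ms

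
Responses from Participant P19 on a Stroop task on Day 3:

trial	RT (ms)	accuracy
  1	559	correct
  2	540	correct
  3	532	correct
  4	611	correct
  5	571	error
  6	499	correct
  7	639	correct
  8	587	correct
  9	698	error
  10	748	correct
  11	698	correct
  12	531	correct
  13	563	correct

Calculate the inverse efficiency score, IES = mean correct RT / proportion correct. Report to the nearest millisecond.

Correct trials (n=11): 559, 540, 532, 611, 499, 639, 587, 748, 698, 531, 563
Mean correct RT = 6507/11 = 591.5455 ms
Proportion correct = 11/13
IES = 591.5455 / (11/13) = 699.099 ms

699 ms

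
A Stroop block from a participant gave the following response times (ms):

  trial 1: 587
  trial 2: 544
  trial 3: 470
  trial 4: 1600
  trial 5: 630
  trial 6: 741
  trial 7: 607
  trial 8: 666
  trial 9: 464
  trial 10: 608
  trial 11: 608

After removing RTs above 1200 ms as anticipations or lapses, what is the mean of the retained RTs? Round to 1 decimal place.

592.5 ms

Excluded: 1600
Retained (n=10): Σ = 5925
Mean = 5925/10 = 592.5000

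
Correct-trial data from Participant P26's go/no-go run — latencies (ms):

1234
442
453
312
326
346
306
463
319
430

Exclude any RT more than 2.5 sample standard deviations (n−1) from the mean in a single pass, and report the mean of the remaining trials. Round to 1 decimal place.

377.4 ms

n = 10, ΣRT = 4631, M = 463.100
Σ(x−M)² = 696714.90; s = √(696714.90/9) = 278.231
Cutoffs: 463.100 ± 2.5·278.231 → [-232.5, 1158.7]
Outside: 1234 → excluded.
Retained (n=9): Σ = 3397, mean = 3397/9 = 377.444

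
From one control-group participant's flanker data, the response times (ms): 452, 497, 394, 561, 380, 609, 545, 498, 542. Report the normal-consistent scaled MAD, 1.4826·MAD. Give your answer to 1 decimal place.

Sorted: 380, 394, 452, 497, 498, 542, 545, 561, 609 → median = 498
|x − 498| sorted: 0, 1, 44, 46, 47, 63, 104, 111, 118 → MAD = 47
Robust SD ≈ 1.4826 × 47 = 69.682

69.7 ms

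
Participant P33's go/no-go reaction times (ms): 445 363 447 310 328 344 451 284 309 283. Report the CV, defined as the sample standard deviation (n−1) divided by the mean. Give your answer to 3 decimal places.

n = 10, Σ = 3564, M = 356.4000
Σ(x−M)² = 41040.400; s = √(41040.400/9) = 67.5281
CV = 67.5281 / 356.4000 = 0.18947

0.189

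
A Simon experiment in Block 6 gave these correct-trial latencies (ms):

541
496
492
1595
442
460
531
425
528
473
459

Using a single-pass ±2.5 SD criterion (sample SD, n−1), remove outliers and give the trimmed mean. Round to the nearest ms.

485 ms

n = 11, ΣRT = 6442, M = 585.636
Σ(x−M)² = 1134860.55; s = √(1134860.55/10) = 336.877
Cutoffs: 585.636 ± 2.5·336.877 → [-256.6, 1427.8]
Outside: 1595 → excluded.
Retained (n=10): Σ = 4847, mean = 4847/10 = 484.700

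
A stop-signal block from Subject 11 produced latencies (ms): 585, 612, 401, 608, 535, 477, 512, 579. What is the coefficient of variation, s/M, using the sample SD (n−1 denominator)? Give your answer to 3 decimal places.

n = 8, Σ = 4309, M = 538.6250
Σ(x−M)² = 37437.875; s = √(37437.875/7) = 73.1319
CV = 73.1319 / 538.6250 = 0.13578

0.136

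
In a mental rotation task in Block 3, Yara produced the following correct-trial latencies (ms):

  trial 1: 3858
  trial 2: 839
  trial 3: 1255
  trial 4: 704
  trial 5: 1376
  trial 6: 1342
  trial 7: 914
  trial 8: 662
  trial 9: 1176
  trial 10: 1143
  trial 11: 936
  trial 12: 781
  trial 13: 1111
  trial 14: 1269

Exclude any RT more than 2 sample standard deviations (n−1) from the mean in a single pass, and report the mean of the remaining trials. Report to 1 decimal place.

n = 14, ΣRT = 17366, M = 1240.429
Σ(x−M)² = 8105587.43; s = √(8105587.43/13) = 789.624
Cutoffs: 1240.429 ± 2·789.624 → [-338.8, 2819.7]
Outside: 3858 → excluded.
Retained (n=13): Σ = 13508, mean = 13508/13 = 1039.077

1039.1 ms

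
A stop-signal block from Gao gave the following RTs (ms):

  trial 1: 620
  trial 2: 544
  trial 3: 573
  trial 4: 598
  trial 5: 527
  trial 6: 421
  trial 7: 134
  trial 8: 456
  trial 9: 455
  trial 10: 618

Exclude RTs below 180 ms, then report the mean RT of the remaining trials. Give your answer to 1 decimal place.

534.7 ms

Excluded: 134
Retained (n=9): Σ = 4812
Mean = 4812/9 = 534.6667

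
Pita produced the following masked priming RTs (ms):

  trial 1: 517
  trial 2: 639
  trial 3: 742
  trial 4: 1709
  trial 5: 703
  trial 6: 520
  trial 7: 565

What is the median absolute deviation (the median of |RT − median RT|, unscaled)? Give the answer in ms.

Sorted: 517, 520, 565, 639, 703, 742, 1709 → median = 639
|x − 639|: 122, 0, 103, 1070, 64, 119, 74
Sorted deviations: 0, 64, 74, 103, 119, 122, 1070 → MAD = 103

103 ms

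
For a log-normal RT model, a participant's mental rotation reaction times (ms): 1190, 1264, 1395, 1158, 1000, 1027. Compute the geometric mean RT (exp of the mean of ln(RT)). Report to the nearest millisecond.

1165 ms

ln(RT): 7.0817, 7.1420, 7.2406, 7.0544, 6.9078, 6.9344
Mean ln(RT) = 42.3610/6 = 7.06017
Geometric mean = exp(7.06017) = 1164.64 ms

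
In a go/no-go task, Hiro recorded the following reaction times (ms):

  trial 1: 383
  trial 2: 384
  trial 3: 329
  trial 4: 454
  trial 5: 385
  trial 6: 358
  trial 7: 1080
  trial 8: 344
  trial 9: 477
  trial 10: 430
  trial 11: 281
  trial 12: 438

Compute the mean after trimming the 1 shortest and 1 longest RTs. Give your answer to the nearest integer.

398 ms

Sorted: 281, 329, 344, 358, 383, 384, 385, 430, 438, 454, 477, 1080
Drop lowest 1 (281) and highest 1 (1080)
Remaining (n=10): Σ = 3982, mean = 3982/10 = 398.200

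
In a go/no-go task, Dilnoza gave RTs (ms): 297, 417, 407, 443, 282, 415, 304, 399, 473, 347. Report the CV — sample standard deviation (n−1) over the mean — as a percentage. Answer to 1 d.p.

17.5%

n = 10, Σ = 3784, M = 378.4000
Σ(x−M)² = 39634.400; s = √(39634.400/9) = 66.3613
CV = 66.3613 / 378.4000 = 0.17537 = 17.537%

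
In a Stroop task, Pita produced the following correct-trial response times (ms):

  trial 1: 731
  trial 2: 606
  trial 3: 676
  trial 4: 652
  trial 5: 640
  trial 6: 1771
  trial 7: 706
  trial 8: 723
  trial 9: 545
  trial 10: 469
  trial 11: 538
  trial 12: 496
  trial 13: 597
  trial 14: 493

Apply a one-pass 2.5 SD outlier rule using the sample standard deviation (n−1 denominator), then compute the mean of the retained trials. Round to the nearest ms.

n = 14, ΣRT = 9643, M = 688.786
Σ(x−M)² = 1360826.36; s = √(1360826.36/13) = 323.541
Cutoffs: 688.786 ± 2.5·323.541 → [-120.1, 1497.6]
Outside: 1771 → excluded.
Retained (n=13): Σ = 7872, mean = 7872/13 = 605.538

606 ms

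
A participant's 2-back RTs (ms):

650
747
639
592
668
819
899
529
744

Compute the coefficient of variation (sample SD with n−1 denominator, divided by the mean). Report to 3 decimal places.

0.165

n = 9, Σ = 6287, M = 698.5556
Σ(x−M)² = 106038.222; s = √(106038.222/8) = 115.1294
CV = 115.1294 / 698.5556 = 0.16481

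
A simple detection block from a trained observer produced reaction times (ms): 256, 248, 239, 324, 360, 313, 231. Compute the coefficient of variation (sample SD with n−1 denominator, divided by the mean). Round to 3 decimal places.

n = 7, Σ = 1971, M = 281.5714
Σ(x−M)² = 15089.714; s = √(15089.714/6) = 50.1493
CV = 50.1493 / 281.5714 = 0.17811

0.178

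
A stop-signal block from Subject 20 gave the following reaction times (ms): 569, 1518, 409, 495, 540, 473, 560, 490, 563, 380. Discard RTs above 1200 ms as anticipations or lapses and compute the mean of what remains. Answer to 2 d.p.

497.67 ms

Excluded: 1518
Retained (n=9): Σ = 4479
Mean = 4479/9 = 497.6667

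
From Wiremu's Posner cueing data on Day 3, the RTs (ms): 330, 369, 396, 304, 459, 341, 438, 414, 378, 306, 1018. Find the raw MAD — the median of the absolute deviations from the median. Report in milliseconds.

Sorted: 304, 306, 330, 341, 369, 378, 396, 414, 438, 459, 1018 → median = 378
|x − 378|: 48, 9, 18, 74, 81, 37, 60, 36, 0, 72, 640
Sorted deviations: 0, 9, 18, 36, 37, 48, 60, 72, 74, 81, 640 → MAD = 48

48 ms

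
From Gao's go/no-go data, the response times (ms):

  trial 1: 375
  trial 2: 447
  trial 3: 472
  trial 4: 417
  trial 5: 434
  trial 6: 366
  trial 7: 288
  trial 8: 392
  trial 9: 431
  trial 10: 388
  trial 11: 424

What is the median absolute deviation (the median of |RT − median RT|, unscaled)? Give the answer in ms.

Sorted: 288, 366, 375, 388, 392, 417, 424, 431, 434, 447, 472 → median = 417
|x − 417|: 42, 30, 55, 0, 17, 51, 129, 25, 14, 29, 7
Sorted deviations: 0, 7, 14, 17, 25, 29, 30, 42, 51, 55, 129 → MAD = 29

29 ms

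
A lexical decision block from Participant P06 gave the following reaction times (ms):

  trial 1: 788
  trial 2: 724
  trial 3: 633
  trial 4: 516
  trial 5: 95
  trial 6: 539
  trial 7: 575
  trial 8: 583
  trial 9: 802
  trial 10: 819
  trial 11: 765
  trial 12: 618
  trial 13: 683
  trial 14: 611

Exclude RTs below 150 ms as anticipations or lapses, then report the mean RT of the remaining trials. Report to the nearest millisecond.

666 ms

Excluded: 95
Retained (n=13): Σ = 8656
Mean = 8656/13 = 665.8462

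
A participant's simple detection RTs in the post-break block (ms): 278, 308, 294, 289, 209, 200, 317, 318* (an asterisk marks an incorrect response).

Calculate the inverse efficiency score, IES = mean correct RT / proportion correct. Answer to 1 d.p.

Correct trials (n=7): 278, 308, 294, 289, 209, 200, 317
Mean correct RT = 1895/7 = 270.7143 ms
Proportion correct = 7/8
IES = 270.7143 / (7/8) = 309.388 ms

309.4 ms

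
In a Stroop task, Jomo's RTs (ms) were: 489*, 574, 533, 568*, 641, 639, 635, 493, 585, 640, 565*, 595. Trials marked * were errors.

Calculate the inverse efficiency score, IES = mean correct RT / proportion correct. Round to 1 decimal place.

790.4 ms

Correct trials (n=9): 574, 533, 641, 639, 635, 493, 585, 640, 595
Mean correct RT = 5335/9 = 592.7778 ms
Proportion correct = 9/12
IES = 592.7778 / (9/12) = 790.370 ms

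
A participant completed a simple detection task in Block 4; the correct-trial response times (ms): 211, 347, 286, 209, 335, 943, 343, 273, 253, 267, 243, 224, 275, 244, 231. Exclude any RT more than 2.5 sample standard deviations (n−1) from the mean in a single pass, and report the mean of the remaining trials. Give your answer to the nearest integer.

267 ms

n = 15, ΣRT = 4684, M = 312.267
Σ(x−M)² = 454446.93; s = √(454446.93/14) = 180.168
Cutoffs: 312.267 ± 2.5·180.168 → [-138.2, 762.7]
Outside: 943 → excluded.
Retained (n=14): Σ = 3741, mean = 3741/14 = 267.214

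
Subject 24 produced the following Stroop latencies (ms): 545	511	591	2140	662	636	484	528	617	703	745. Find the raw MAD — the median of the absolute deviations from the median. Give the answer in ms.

Sorted: 484, 511, 528, 545, 591, 617, 636, 662, 703, 745, 2140 → median = 617
|x − 617|: 72, 106, 26, 1523, 45, 19, 133, 89, 0, 86, 128
Sorted deviations: 0, 19, 26, 45, 72, 86, 89, 106, 128, 133, 1523 → MAD = 86

86 ms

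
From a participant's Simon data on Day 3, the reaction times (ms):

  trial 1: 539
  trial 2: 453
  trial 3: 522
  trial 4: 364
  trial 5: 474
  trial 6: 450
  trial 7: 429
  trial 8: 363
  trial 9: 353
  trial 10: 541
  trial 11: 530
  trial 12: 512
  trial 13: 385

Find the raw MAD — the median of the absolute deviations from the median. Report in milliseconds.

Sorted: 353, 363, 364, 385, 429, 450, 453, 474, 512, 522, 530, 539, 541 → median = 453
|x − 453|: 86, 0, 69, 89, 21, 3, 24, 90, 100, 88, 77, 59, 68
Sorted deviations: 0, 3, 21, 24, 59, 68, 69, 77, 86, 88, 89, 90, 100 → MAD = 69

69 ms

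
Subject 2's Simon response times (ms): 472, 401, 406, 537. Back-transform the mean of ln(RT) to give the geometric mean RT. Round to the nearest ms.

ln(RT): 6.1570, 5.9940, 6.0064, 6.2860
Mean ln(RT) = 24.4433/4 = 6.11082
Geometric mean = exp(6.11082) = 450.71 ms

451 ms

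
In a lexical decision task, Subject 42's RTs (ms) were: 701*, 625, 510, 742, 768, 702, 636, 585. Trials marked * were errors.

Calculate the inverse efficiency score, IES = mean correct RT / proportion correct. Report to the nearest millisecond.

746 ms

Correct trials (n=7): 625, 510, 742, 768, 702, 636, 585
Mean correct RT = 4568/7 = 652.5714 ms
Proportion correct = 7/8
IES = 652.5714 / (7/8) = 745.796 ms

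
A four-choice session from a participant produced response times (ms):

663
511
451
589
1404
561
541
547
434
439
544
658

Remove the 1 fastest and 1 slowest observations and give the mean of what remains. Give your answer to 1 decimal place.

550.4 ms

Sorted: 434, 439, 451, 511, 541, 544, 547, 561, 589, 658, 663, 1404
Drop lowest 1 (434) and highest 1 (1404)
Remaining (n=10): Σ = 5504, mean = 5504/10 = 550.400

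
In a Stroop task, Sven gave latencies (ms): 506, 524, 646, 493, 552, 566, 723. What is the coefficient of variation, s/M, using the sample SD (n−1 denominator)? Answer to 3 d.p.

0.145

n = 7, Σ = 4010, M = 572.8571
Σ(x−M)² = 41608.857; s = √(41608.857/6) = 83.2755
CV = 83.2755 / 572.8571 = 0.14537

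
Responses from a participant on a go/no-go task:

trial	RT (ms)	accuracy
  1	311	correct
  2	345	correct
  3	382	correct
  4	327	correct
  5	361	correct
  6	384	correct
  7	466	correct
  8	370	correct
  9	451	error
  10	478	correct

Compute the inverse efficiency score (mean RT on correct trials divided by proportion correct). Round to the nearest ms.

Correct trials (n=9): 311, 345, 382, 327, 361, 384, 466, 370, 478
Mean correct RT = 3424/9 = 380.4444 ms
Proportion correct = 9/10
IES = 380.4444 / (9/10) = 422.716 ms

423 ms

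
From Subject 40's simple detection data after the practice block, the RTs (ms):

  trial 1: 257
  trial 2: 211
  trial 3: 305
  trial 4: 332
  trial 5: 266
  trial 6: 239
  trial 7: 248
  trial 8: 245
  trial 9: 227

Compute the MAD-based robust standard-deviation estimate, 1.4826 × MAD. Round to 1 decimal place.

Sorted: 211, 227, 239, 245, 248, 257, 266, 305, 332 → median = 248
|x − 248| sorted: 0, 3, 9, 9, 18, 21, 37, 57, 84 → MAD = 18
Robust SD ≈ 1.4826 × 18 = 26.687

26.7 ms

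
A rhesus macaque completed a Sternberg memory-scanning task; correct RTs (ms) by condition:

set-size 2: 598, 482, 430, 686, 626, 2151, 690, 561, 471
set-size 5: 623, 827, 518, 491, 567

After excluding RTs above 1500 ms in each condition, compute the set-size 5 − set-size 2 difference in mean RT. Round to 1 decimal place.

set-size 2: exclude 2151
M(set-size 2) = 4544/8 = 568.000
M(set-size 5) = 3026/5 = 605.200
Difference = 605.200 − 568.000 = 37.200 ms

37.2 ms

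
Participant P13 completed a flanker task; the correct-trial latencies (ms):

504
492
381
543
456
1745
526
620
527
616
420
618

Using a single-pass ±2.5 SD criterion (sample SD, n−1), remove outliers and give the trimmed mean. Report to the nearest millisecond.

n = 12, ΣRT = 7448, M = 620.667
Σ(x−M)² = 1442910.67; s = √(1442910.67/11) = 362.179
Cutoffs: 620.667 ± 2.5·362.179 → [-284.8, 1526.1]
Outside: 1745 → excluded.
Retained (n=11): Σ = 5703, mean = 5703/11 = 518.455

518 ms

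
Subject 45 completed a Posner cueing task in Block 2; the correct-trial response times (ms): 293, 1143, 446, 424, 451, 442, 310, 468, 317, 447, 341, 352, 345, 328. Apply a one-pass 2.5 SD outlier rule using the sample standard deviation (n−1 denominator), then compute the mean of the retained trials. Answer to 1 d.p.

n = 14, ΣRT = 6107, M = 436.214
Σ(x−M)² = 588010.36; s = √(588010.36/13) = 212.677
Cutoffs: 436.214 ± 2.5·212.677 → [-95.5, 967.9]
Outside: 1143 → excluded.
Retained (n=13): Σ = 4964, mean = 4964/13 = 381.846

381.8 ms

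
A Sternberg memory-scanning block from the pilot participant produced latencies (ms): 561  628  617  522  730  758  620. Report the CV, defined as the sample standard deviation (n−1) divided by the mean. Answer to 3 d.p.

0.134

n = 7, Σ = 4436, M = 633.7143
Σ(x−M)² = 42985.429; s = √(42985.429/6) = 84.6418
CV = 84.6418 / 633.7143 = 0.13356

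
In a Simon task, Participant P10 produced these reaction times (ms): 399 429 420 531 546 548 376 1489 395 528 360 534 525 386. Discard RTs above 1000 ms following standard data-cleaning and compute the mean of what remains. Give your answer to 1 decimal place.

Excluded: 1489
Retained (n=13): Σ = 5977
Mean = 5977/13 = 459.7692

459.8 ms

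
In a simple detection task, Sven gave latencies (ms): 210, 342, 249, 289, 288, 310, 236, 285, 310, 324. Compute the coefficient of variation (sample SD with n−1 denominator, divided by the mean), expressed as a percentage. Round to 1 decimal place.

n = 10, Σ = 2843, M = 284.3000
Σ(x−M)² = 15362.100; s = √(15362.100/9) = 41.3146
CV = 41.3146 / 284.3000 = 0.14532 = 14.532%

14.5%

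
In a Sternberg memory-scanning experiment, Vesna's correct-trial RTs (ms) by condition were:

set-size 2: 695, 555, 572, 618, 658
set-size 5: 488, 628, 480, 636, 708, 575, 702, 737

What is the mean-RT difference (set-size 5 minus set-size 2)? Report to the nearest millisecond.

0 ms

M(set-size 2) = 3098/5 = 619.600
M(set-size 5) = 4954/8 = 619.250
Difference = 619.250 − 619.600 = -0.350 ms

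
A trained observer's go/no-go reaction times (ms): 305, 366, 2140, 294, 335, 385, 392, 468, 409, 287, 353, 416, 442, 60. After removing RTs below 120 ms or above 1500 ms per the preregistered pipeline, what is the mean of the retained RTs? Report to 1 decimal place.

371.0 ms

Excluded: 60, 2140
Retained (n=12): Σ = 4452
Mean = 4452/12 = 371.0000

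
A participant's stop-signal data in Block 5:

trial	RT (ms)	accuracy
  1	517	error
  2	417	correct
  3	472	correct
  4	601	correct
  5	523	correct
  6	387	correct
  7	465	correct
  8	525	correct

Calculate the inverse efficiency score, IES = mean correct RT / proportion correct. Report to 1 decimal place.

553.5 ms

Correct trials (n=7): 417, 472, 601, 523, 387, 465, 525
Mean correct RT = 3390/7 = 484.2857 ms
Proportion correct = 7/8
IES = 484.2857 / (7/8) = 553.469 ms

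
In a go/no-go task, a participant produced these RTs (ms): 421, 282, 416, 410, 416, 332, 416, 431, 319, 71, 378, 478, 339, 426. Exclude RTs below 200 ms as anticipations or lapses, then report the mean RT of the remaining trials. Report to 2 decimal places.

Excluded: 71
Retained (n=13): Σ = 5064
Mean = 5064/13 = 389.5385

389.54 ms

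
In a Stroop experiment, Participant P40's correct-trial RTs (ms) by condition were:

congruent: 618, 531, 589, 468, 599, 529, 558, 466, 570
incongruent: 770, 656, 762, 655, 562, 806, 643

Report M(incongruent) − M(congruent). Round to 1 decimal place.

M(congruent) = 4928/9 = 547.556
M(incongruent) = 4854/7 = 693.429
Difference = 693.429 − 547.556 = 145.873 ms

145.9 ms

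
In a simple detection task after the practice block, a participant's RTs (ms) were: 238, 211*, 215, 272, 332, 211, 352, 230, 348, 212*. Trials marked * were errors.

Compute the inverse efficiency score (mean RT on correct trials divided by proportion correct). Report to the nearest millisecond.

Correct trials (n=8): 238, 215, 272, 332, 211, 352, 230, 348
Mean correct RT = 2198/8 = 274.7500 ms
Proportion correct = 8/10
IES = 274.7500 / (8/10) = 343.438 ms

343 ms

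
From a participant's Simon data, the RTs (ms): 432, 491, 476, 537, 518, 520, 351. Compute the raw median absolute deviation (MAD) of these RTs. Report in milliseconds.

Sorted: 351, 432, 476, 491, 518, 520, 537 → median = 491
|x − 491|: 59, 0, 15, 46, 27, 29, 140
Sorted deviations: 0, 15, 27, 29, 46, 59, 140 → MAD = 29

29 ms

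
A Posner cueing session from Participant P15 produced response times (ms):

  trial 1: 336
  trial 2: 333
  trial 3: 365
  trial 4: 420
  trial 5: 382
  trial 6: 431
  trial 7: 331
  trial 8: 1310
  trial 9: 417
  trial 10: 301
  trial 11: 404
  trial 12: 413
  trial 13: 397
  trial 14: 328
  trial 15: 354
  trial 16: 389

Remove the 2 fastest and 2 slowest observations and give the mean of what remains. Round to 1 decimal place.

378.4 ms

Sorted: 301, 328, 331, 333, 336, 354, 365, 382, 389, 397, 404, 413, 417, 420, 431, 1310
Drop lowest 2 (301, 328) and highest 2 (431, 1310)
Remaining (n=12): Σ = 4541, mean = 4541/12 = 378.417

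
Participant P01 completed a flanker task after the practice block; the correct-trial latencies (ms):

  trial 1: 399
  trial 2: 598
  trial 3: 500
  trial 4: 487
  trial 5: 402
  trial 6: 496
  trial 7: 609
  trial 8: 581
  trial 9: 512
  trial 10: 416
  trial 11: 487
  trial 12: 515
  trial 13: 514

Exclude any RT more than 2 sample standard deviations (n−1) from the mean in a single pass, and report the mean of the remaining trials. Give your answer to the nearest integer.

501 ms

n = 13, ΣRT = 6516, M = 501.231
Σ(x−M)² = 55806.31; s = √(55806.31/12) = 68.195
Cutoffs: 501.231 ± 2·68.195 → [364.8, 637.6]
No RTs fall outside the cutoffs; all 13 retained. Mean = 6516/13 = 501.231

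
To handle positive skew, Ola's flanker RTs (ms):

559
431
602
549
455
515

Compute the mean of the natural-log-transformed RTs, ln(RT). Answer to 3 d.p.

6.244

ln(RT): 6.3261, 6.0661, 6.4003, 6.3081, 6.1203, 6.2442
Σ ln(RT) = 37.4651
Mean = 37.4651/6 = 6.24418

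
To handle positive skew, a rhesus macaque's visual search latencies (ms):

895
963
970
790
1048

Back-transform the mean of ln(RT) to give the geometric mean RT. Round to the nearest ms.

929 ms

ln(RT): 6.7968, 6.8701, 6.8773, 6.6720, 6.9546
Mean ln(RT) = 34.1708/5 = 6.83417
Geometric mean = exp(6.83417) = 929.06 ms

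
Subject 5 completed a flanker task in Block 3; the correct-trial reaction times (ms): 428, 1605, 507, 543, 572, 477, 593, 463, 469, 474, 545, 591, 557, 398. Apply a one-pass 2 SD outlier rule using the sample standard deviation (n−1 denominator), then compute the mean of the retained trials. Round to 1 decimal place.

n = 14, ΣRT = 8222, M = 587.286
Σ(x−M)² = 1162770.86; s = √(1162770.86/13) = 299.072
Cutoffs: 587.286 ± 2·299.072 → [-10.9, 1185.4]
Outside: 1605 → excluded.
Retained (n=13): Σ = 6617, mean = 6617/13 = 509.000

509.0 ms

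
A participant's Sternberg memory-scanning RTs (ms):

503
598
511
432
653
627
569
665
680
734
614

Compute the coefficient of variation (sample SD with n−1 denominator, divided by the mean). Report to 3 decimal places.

0.148

n = 11, Σ = 6586, M = 598.7273
Σ(x−M)² = 78816.182; s = √(78816.182/10) = 88.7785
CV = 88.7785 / 598.7273 = 0.14828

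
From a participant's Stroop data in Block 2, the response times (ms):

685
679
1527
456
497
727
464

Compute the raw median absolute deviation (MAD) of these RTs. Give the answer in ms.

182 ms

Sorted: 456, 464, 497, 679, 685, 727, 1527 → median = 679
|x − 679|: 6, 0, 848, 223, 182, 48, 215
Sorted deviations: 0, 6, 48, 182, 215, 223, 848 → MAD = 182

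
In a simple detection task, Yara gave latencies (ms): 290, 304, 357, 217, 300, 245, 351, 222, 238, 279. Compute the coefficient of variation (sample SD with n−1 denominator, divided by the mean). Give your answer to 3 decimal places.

n = 10, Σ = 2803, M = 280.3000
Σ(x−M)² = 22368.100; s = √(22368.100/9) = 49.8532
CV = 49.8532 / 280.3000 = 0.17786

0.178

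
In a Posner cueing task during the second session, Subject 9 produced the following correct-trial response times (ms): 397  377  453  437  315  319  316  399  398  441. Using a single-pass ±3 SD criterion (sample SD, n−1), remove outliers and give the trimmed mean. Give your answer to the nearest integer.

385 ms

n = 10, ΣRT = 3852, M = 385.200
Σ(x−M)² = 25053.60; s = √(25053.60/9) = 52.761
Cutoffs: 385.200 ± 3·52.761 → [226.9, 543.5]
No RTs fall outside the cutoffs; all 10 retained. Mean = 3852/10 = 385.200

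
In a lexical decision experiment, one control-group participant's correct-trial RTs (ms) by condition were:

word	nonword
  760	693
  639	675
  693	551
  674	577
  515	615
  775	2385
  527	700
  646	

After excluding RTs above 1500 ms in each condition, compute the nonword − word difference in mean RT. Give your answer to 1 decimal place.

nonword: exclude 2385
M(word) = 5229/8 = 653.625
M(nonword) = 3811/6 = 635.167
Difference = 635.167 − 653.625 = -18.458 ms

-18.5 ms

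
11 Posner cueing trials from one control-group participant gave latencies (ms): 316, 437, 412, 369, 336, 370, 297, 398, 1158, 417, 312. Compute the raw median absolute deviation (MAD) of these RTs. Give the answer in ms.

Sorted: 297, 312, 316, 336, 369, 370, 398, 412, 417, 437, 1158 → median = 370
|x − 370|: 54, 67, 42, 1, 34, 0, 73, 28, 788, 47, 58
Sorted deviations: 0, 1, 28, 34, 42, 47, 54, 58, 67, 73, 788 → MAD = 47

47 ms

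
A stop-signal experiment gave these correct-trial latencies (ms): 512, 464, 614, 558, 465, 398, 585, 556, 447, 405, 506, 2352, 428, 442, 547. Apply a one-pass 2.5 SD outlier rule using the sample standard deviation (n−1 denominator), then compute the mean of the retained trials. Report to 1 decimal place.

494.8 ms

n = 15, ΣRT = 9279, M = 618.600
Σ(x−M)² = 3281331.60; s = √(3281331.60/14) = 484.129
Cutoffs: 618.600 ± 2.5·484.129 → [-591.7, 1828.9]
Outside: 2352 → excluded.
Retained (n=14): Σ = 6927, mean = 6927/14 = 494.786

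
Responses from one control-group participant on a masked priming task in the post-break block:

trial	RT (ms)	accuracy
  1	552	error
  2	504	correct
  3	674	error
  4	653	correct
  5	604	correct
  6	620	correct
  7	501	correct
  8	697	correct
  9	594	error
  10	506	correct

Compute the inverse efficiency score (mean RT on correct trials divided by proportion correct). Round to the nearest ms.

Correct trials (n=7): 504, 653, 604, 620, 501, 697, 506
Mean correct RT = 4085/7 = 583.5714 ms
Proportion correct = 7/10
IES = 583.5714 / (7/10) = 833.673 ms

834 ms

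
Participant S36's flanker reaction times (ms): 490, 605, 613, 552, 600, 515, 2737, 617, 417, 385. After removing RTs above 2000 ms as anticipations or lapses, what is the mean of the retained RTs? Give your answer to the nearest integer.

Excluded: 2737
Retained (n=9): Σ = 4794
Mean = 4794/9 = 532.6667

533 ms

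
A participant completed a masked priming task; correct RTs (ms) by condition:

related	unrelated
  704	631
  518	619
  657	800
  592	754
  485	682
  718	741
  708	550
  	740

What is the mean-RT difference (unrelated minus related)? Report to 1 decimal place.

M(related) = 4382/7 = 626.000
M(unrelated) = 5517/8 = 689.625
Difference = 689.625 − 626.000 = 63.625 ms

63.6 ms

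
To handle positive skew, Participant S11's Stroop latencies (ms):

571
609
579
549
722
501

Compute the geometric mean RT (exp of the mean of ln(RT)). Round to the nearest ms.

585 ms

ln(RT): 6.3474, 6.4118, 6.3613, 6.3081, 6.5820, 6.2166
Mean ln(RT) = 38.2272/6 = 6.37121
Geometric mean = exp(6.37121) = 584.76 ms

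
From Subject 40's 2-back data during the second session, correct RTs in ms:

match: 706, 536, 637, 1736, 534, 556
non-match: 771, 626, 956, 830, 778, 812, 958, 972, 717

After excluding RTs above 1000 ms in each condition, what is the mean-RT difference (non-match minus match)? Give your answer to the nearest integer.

match: exclude 1736
M(match) = 2969/5 = 593.800
M(non-match) = 7420/9 = 824.444
Difference = 824.444 − 593.800 = 230.644 ms

231 ms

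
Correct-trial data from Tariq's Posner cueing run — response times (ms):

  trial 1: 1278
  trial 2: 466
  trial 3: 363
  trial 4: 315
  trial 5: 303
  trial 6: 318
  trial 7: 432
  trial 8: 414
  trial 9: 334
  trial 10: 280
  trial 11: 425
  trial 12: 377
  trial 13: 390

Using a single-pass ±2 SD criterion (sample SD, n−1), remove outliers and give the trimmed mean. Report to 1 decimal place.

n = 13, ΣRT = 5695, M = 438.077
Σ(x−M)² = 802348.92; s = √(802348.92/12) = 258.578
Cutoffs: 438.077 ± 2·258.578 → [-79.1, 955.2]
Outside: 1278 → excluded.
Retained (n=12): Σ = 4417, mean = 4417/12 = 368.083

368.1 ms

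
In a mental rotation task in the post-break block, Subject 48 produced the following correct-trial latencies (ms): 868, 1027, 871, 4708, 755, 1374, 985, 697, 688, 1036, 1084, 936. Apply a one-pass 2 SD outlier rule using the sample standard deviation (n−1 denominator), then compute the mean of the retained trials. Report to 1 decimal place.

938.3 ms

n = 12, ΣRT = 15029, M = 1252.417
Σ(x−M)² = 13421214.92; s = √(13421214.92/11) = 1104.586
Cutoffs: 1252.417 ± 2·1104.586 → [-956.8, 3461.6]
Outside: 4708 → excluded.
Retained (n=11): Σ = 10321, mean = 10321/11 = 938.273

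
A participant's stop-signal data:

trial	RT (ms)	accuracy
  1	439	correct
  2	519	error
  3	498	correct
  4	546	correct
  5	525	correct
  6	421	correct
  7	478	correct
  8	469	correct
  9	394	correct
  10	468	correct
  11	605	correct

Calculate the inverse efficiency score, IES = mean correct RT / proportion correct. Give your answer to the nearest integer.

533 ms

Correct trials (n=10): 439, 498, 546, 525, 421, 478, 469, 394, 468, 605
Mean correct RT = 4843/10 = 484.3000 ms
Proportion correct = 10/11
IES = 484.3000 / (10/11) = 532.730 ms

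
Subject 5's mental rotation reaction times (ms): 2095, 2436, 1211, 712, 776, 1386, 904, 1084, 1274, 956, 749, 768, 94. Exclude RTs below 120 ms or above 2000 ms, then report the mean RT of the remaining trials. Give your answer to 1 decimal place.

982.0 ms

Excluded: 94, 2095, 2436
Retained (n=10): Σ = 9820
Mean = 9820/10 = 982.0000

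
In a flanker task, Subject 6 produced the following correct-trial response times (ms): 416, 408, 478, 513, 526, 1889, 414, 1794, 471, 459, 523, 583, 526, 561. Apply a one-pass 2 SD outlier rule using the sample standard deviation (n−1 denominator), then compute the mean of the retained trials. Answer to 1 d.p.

489.8 ms

n = 14, ΣRT = 9561, M = 682.929
Σ(x−M)² = 3173858.93; s = √(3173858.93/13) = 494.108
Cutoffs: 682.929 ± 2·494.108 → [-305.3, 1671.1]
Outside: 1794, 1889 → excluded.
Retained (n=12): Σ = 5878, mean = 5878/12 = 489.833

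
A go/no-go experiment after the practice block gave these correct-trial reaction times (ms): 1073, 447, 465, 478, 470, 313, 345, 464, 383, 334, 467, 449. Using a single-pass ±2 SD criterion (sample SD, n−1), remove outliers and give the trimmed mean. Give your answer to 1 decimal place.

n = 12, ΣRT = 5688, M = 474.000
Σ(x−M)² = 430860.00; s = √(430860.00/11) = 197.912
Cutoffs: 474.000 ± 2·197.912 → [78.2, 869.8]
Outside: 1073 → excluded.
Retained (n=11): Σ = 4615, mean = 4615/11 = 419.545

419.5 ms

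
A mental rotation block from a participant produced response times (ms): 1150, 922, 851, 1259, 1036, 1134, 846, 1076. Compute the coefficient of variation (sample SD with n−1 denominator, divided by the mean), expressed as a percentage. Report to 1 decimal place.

n = 8, Σ = 8274, M = 1034.2500
Σ(x−M)² = 157225.500; s = √(157225.500/7) = 149.8692
CV = 149.8692 / 1034.2500 = 0.14491 = 14.491%

14.5%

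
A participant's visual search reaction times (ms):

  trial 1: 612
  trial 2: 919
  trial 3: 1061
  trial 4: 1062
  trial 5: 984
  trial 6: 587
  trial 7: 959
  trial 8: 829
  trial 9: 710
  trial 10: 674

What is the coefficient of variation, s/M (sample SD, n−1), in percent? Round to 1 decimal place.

21.7%

n = 10, Σ = 8397, M = 839.7000
Σ(x−M)² = 299832.100; s = √(299832.100/9) = 182.5231
CV = 182.5231 / 839.7000 = 0.21737 = 21.737%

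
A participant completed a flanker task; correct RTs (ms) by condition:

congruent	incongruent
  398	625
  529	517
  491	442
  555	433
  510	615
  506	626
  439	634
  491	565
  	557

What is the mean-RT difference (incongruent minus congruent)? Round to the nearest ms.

67 ms

M(congruent) = 3919/8 = 489.875
M(incongruent) = 5014/9 = 557.111
Difference = 557.111 − 489.875 = 67.236 ms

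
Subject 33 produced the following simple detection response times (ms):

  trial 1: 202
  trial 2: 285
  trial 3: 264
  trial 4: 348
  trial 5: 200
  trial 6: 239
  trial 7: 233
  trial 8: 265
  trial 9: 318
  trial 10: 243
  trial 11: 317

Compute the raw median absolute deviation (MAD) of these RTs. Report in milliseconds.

31 ms

Sorted: 200, 202, 233, 239, 243, 264, 265, 285, 317, 318, 348 → median = 264
|x − 264|: 62, 21, 0, 84, 64, 25, 31, 1, 54, 21, 53
Sorted deviations: 0, 1, 21, 21, 25, 31, 53, 54, 62, 64, 84 → MAD = 31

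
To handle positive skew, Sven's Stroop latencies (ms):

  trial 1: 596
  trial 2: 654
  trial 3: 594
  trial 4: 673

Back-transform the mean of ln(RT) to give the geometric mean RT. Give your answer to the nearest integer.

ln(RT): 6.3902, 6.4831, 6.3869, 6.5117
Mean ln(RT) = 25.7720/4 = 6.44299
Geometric mean = exp(6.44299) = 628.28 ms

628 ms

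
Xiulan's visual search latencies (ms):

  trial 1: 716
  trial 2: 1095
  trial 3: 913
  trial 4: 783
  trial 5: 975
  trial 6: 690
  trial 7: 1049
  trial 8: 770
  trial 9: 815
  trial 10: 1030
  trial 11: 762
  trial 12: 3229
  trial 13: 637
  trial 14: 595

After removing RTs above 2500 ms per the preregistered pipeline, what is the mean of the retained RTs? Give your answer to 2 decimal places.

Excluded: 3229
Retained (n=13): Σ = 10830
Mean = 10830/13 = 833.0769

833.08 ms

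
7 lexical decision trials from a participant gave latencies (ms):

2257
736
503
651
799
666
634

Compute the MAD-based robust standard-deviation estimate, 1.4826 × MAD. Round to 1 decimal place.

Sorted: 503, 634, 651, 666, 736, 799, 2257 → median = 666
|x − 666| sorted: 0, 15, 32, 70, 133, 163, 1591 → MAD = 70
Robust SD ≈ 1.4826 × 70 = 103.782

103.8 ms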